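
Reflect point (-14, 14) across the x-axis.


Reflection across x-axis: (x, y) -> (x, -y)
(-14, 14) -> (-14, -14)

(-14, -14)


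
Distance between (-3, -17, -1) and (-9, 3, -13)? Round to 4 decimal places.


d = sqrt((-9--3)^2 + (3--17)^2 + (-13--1)^2) = 24.0832

24.0832


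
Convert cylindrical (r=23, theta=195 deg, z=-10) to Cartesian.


x = 23 * cos(195) = -22.2163
y = 23 * sin(195) = -5.9528
z = -10

(-22.2163, -5.9528, -10)


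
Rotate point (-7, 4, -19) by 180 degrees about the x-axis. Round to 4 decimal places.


x' = -7
y' = 4*cos(180) - -19*sin(180) = -4
z' = 4*sin(180) + -19*cos(180) = 19

(-7, -4, 19)


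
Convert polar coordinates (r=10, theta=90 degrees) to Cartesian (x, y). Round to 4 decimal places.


x = 10 * cos(90) = 0
y = 10 * sin(90) = 10

(0, 10)


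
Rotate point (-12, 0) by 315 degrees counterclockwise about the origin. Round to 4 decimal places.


x' = -12*cos(315) - 0*sin(315) = -8.4853
y' = -12*sin(315) + 0*cos(315) = 8.4853

(-8.4853, 8.4853)


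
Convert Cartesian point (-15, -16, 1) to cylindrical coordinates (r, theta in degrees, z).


r = sqrt((-15)^2 + (-16)^2) = 21.9317
theta = atan2(-16, -15) = 226.8476 deg
z = 1

r = 21.9317, theta = 226.8476 deg, z = 1


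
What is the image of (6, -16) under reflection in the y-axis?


Reflection across y-axis: (x, y) -> (-x, y)
(6, -16) -> (-6, -16)

(-6, -16)


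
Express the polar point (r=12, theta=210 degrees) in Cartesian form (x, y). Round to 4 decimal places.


x = 12 * cos(210) = -10.3923
y = 12 * sin(210) = -6

(-10.3923, -6)


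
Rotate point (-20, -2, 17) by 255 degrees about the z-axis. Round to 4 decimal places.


x' = -20*cos(255) - -2*sin(255) = 3.2445
y' = -20*sin(255) + -2*cos(255) = 19.8362
z' = 17

(3.2445, 19.8362, 17)


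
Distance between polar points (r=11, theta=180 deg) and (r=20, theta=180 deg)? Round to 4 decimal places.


d = sqrt(r1^2 + r2^2 - 2*r1*r2*cos(t2-t1))
d = sqrt(11^2 + 20^2 - 2*11*20*cos(180-180)) = 9

9


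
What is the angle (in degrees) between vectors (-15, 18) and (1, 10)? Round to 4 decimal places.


dot = -15*1 + 18*10 = 165
|u| = 23.4307, |v| = 10.0499
cos(angle) = 0.7007
angle = 45.5162 degrees

45.5162 degrees


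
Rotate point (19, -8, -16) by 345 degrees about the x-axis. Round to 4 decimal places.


x' = 19
y' = -8*cos(345) - -16*sin(345) = -11.8685
z' = -8*sin(345) + -16*cos(345) = -13.3843

(19, -11.8685, -13.3843)


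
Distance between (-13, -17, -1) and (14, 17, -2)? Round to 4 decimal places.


d = sqrt((14--13)^2 + (17--17)^2 + (-2--1)^2) = 43.4281

43.4281


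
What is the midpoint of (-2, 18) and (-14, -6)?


Midpoint = ((-2+-14)/2, (18+-6)/2) = (-8, 6)

(-8, 6)


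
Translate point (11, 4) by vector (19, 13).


Translation: (x+dx, y+dy) = (11+19, 4+13) = (30, 17)

(30, 17)


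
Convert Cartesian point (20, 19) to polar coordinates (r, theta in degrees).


r = sqrt(20^2 + 19^2) = 27.5862
theta = atan2(19, 20) = 43.5312 degrees

r = 27.5862, theta = 43.5312 degrees


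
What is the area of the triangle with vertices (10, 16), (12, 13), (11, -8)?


Area = |x1(y2-y3) + x2(y3-y1) + x3(y1-y2)| / 2
= |10*(13--8) + 12*(-8-16) + 11*(16-13)| / 2
= 22.5

22.5


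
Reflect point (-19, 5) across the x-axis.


Reflection across x-axis: (x, y) -> (x, -y)
(-19, 5) -> (-19, -5)

(-19, -5)


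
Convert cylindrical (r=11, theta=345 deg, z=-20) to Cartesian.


x = 11 * cos(345) = 10.6252
y = 11 * sin(345) = -2.847
z = -20

(10.6252, -2.847, -20)


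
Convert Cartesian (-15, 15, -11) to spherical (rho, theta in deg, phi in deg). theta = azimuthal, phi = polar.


rho = sqrt((-15)^2 + 15^2 + (-11)^2) = 23.8956
theta = atan2(15, -15) = 135 deg
phi = acos(-11/23.8956) = 117.4088 deg

rho = 23.8956, theta = 135 deg, phi = 117.4088 deg


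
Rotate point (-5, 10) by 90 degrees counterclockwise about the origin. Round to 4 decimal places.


x' = -5*cos(90) - 10*sin(90) = -10
y' = -5*sin(90) + 10*cos(90) = -5

(-10, -5)


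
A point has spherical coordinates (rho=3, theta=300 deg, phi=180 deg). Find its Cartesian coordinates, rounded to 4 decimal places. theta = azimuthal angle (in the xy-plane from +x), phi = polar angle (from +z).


x = 3 * sin(180) * cos(300) = 0
y = 3 * sin(180) * sin(300) = 0
z = 3 * cos(180) = -3

(0, 0, -3)


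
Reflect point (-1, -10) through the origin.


Reflection through origin: (x, y) -> (-x, -y)
(-1, -10) -> (1, 10)

(1, 10)


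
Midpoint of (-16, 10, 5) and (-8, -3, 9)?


Midpoint = ((-16+-8)/2, (10+-3)/2, (5+9)/2) = (-12, 3.5, 7)

(-12, 3.5, 7)


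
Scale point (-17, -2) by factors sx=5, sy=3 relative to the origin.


Scaling: (x*sx, y*sy) = (-17*5, -2*3) = (-85, -6)

(-85, -6)


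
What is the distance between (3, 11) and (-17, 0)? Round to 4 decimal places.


d = sqrt((-17-3)^2 + (0-11)^2) = 22.8254

22.8254


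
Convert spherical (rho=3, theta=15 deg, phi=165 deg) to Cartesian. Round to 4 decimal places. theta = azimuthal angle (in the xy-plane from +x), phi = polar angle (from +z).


x = 3 * sin(165) * cos(15) = 0.75
y = 3 * sin(165) * sin(15) = 0.201
z = 3 * cos(165) = -2.8978

(0.75, 0.201, -2.8978)


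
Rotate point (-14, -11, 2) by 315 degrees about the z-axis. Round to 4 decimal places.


x' = -14*cos(315) - -11*sin(315) = -17.6777
y' = -14*sin(315) + -11*cos(315) = 2.1213
z' = 2

(-17.6777, 2.1213, 2)


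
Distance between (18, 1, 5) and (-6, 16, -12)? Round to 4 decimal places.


d = sqrt((-6-18)^2 + (16-1)^2 + (-12-5)^2) = 33.0151

33.0151


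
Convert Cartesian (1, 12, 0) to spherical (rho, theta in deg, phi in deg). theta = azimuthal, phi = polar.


rho = sqrt(1^2 + 12^2 + 0^2) = 12.0416
theta = atan2(12, 1) = 85.2364 deg
phi = acos(0/12.0416) = 90 deg

rho = 12.0416, theta = 85.2364 deg, phi = 90 deg


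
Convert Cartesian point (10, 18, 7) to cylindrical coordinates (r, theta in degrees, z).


r = sqrt(10^2 + 18^2) = 20.5913
theta = atan2(18, 10) = 60.9454 deg
z = 7

r = 20.5913, theta = 60.9454 deg, z = 7


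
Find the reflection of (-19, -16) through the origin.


Reflection through origin: (x, y) -> (-x, -y)
(-19, -16) -> (19, 16)

(19, 16)


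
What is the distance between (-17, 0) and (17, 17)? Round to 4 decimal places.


d = sqrt((17--17)^2 + (17-0)^2) = 38.0132

38.0132


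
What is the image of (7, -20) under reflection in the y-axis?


Reflection across y-axis: (x, y) -> (-x, y)
(7, -20) -> (-7, -20)

(-7, -20)


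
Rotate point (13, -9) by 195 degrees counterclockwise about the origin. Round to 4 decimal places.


x' = 13*cos(195) - -9*sin(195) = -14.8864
y' = 13*sin(195) + -9*cos(195) = 5.3287

(-14.8864, 5.3287)


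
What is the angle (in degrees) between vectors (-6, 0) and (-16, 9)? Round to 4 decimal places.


dot = -6*-16 + 0*9 = 96
|u| = 6, |v| = 18.3576
cos(angle) = 0.8716
angle = 29.3578 degrees

29.3578 degrees


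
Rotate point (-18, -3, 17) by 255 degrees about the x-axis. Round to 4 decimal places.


x' = -18
y' = -3*cos(255) - 17*sin(255) = 17.1972
z' = -3*sin(255) + 17*cos(255) = -1.5021

(-18, 17.1972, -1.5021)


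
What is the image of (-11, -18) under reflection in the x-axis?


Reflection across x-axis: (x, y) -> (x, -y)
(-11, -18) -> (-11, 18)

(-11, 18)


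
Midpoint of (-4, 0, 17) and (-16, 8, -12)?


Midpoint = ((-4+-16)/2, (0+8)/2, (17+-12)/2) = (-10, 4, 2.5)

(-10, 4, 2.5)


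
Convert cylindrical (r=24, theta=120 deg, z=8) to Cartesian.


x = 24 * cos(120) = -12
y = 24 * sin(120) = 20.7846
z = 8

(-12, 20.7846, 8)


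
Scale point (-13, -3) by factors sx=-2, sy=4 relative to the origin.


Scaling: (x*sx, y*sy) = (-13*-2, -3*4) = (26, -12)

(26, -12)


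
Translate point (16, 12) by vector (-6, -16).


Translation: (x+dx, y+dy) = (16+-6, 12+-16) = (10, -4)

(10, -4)


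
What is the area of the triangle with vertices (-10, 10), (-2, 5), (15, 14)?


Area = |x1(y2-y3) + x2(y3-y1) + x3(y1-y2)| / 2
= |-10*(5-14) + -2*(14-10) + 15*(10-5)| / 2
= 78.5

78.5


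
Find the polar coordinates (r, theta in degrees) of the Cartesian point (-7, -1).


r = sqrt((-7)^2 + (-1)^2) = 7.0711
theta = atan2(-1, -7) = 188.1301 degrees

r = 7.0711, theta = 188.1301 degrees


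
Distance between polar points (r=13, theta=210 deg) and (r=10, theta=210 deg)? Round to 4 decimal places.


d = sqrt(r1^2 + r2^2 - 2*r1*r2*cos(t2-t1))
d = sqrt(13^2 + 10^2 - 2*13*10*cos(210-210)) = 3

3


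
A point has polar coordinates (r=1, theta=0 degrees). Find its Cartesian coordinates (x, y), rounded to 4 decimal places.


x = 1 * cos(0) = 1
y = 1 * sin(0) = 0

(1, 0)


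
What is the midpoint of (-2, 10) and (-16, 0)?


Midpoint = ((-2+-16)/2, (10+0)/2) = (-9, 5)

(-9, 5)


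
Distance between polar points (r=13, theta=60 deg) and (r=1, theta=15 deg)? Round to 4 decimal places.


d = sqrt(r1^2 + r2^2 - 2*r1*r2*cos(t2-t1))
d = sqrt(13^2 + 1^2 - 2*13*1*cos(15-60)) = 12.3132

12.3132


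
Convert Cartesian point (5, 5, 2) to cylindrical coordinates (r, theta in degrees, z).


r = sqrt(5^2 + 5^2) = 7.0711
theta = atan2(5, 5) = 45 deg
z = 2

r = 7.0711, theta = 45 deg, z = 2


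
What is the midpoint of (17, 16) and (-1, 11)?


Midpoint = ((17+-1)/2, (16+11)/2) = (8, 13.5)

(8, 13.5)


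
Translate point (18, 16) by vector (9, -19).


Translation: (x+dx, y+dy) = (18+9, 16+-19) = (27, -3)

(27, -3)


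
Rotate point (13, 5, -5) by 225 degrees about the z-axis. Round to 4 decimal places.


x' = 13*cos(225) - 5*sin(225) = -5.6569
y' = 13*sin(225) + 5*cos(225) = -12.7279
z' = -5

(-5.6569, -12.7279, -5)


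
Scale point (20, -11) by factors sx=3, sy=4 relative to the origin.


Scaling: (x*sx, y*sy) = (20*3, -11*4) = (60, -44)

(60, -44)


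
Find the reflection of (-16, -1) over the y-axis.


Reflection across y-axis: (x, y) -> (-x, y)
(-16, -1) -> (16, -1)

(16, -1)


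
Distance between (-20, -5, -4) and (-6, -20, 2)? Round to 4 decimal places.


d = sqrt((-6--20)^2 + (-20--5)^2 + (2--4)^2) = 21.3776

21.3776


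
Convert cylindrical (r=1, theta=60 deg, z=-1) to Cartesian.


x = 1 * cos(60) = 0.5
y = 1 * sin(60) = 0.866
z = -1

(0.5, 0.866, -1)


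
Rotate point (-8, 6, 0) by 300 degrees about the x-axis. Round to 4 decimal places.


x' = -8
y' = 6*cos(300) - 0*sin(300) = 3
z' = 6*sin(300) + 0*cos(300) = -5.1962

(-8, 3, -5.1962)


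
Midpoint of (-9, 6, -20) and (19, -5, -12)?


Midpoint = ((-9+19)/2, (6+-5)/2, (-20+-12)/2) = (5, 0.5, -16)

(5, 0.5, -16)


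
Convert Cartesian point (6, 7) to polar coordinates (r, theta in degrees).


r = sqrt(6^2 + 7^2) = 9.2195
theta = atan2(7, 6) = 49.3987 degrees

r = 9.2195, theta = 49.3987 degrees


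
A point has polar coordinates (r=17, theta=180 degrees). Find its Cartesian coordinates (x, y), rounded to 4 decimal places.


x = 17 * cos(180) = -17
y = 17 * sin(180) = 0

(-17, 0)


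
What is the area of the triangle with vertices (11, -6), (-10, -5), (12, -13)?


Area = |x1(y2-y3) + x2(y3-y1) + x3(y1-y2)| / 2
= |11*(-5--13) + -10*(-13--6) + 12*(-6--5)| / 2
= 73

73


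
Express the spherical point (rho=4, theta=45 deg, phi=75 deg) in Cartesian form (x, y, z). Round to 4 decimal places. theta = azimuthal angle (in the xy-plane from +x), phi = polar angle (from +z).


x = 4 * sin(75) * cos(45) = 2.7321
y = 4 * sin(75) * sin(45) = 2.7321
z = 4 * cos(75) = 1.0353

(2.7321, 2.7321, 1.0353)


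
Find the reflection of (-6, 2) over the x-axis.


Reflection across x-axis: (x, y) -> (x, -y)
(-6, 2) -> (-6, -2)

(-6, -2)


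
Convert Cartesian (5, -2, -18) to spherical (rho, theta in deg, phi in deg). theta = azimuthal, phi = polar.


rho = sqrt(5^2 + (-2)^2 + (-18)^2) = 18.7883
theta = atan2(-2, 5) = 338.1986 deg
phi = acos(-18/18.7883) = 163.3441 deg

rho = 18.7883, theta = 338.1986 deg, phi = 163.3441 deg


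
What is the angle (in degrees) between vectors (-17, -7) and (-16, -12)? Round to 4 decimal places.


dot = -17*-16 + -7*-12 = 356
|u| = 18.3848, |v| = 20
cos(angle) = 0.9682
angle = 14.4898 degrees

14.4898 degrees


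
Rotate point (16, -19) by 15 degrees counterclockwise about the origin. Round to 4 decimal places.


x' = 16*cos(15) - -19*sin(15) = 20.3724
y' = 16*sin(15) + -19*cos(15) = -14.2115

(20.3724, -14.2115)


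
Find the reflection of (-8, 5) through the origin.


Reflection through origin: (x, y) -> (-x, -y)
(-8, 5) -> (8, -5)

(8, -5)


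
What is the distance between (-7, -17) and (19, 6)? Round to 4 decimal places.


d = sqrt((19--7)^2 + (6--17)^2) = 34.7131

34.7131


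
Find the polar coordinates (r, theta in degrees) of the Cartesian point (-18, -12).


r = sqrt((-18)^2 + (-12)^2) = 21.6333
theta = atan2(-12, -18) = 213.6901 degrees

r = 21.6333, theta = 213.6901 degrees


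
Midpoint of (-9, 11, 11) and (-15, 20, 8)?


Midpoint = ((-9+-15)/2, (11+20)/2, (11+8)/2) = (-12, 15.5, 9.5)

(-12, 15.5, 9.5)


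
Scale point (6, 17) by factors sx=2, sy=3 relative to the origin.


Scaling: (x*sx, y*sy) = (6*2, 17*3) = (12, 51)

(12, 51)


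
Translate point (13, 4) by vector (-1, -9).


Translation: (x+dx, y+dy) = (13+-1, 4+-9) = (12, -5)

(12, -5)


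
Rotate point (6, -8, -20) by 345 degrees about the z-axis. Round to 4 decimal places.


x' = 6*cos(345) - -8*sin(345) = 3.725
y' = 6*sin(345) + -8*cos(345) = -9.2803
z' = -20

(3.725, -9.2803, -20)


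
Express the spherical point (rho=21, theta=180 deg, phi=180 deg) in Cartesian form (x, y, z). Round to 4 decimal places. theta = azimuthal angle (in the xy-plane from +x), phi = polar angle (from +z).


x = 21 * sin(180) * cos(180) = 0
y = 21 * sin(180) * sin(180) = 0
z = 21 * cos(180) = -21

(0, 0, -21)


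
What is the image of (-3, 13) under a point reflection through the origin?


Reflection through origin: (x, y) -> (-x, -y)
(-3, 13) -> (3, -13)

(3, -13)


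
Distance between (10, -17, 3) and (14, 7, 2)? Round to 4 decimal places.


d = sqrt((14-10)^2 + (7--17)^2 + (2-3)^2) = 24.3516

24.3516


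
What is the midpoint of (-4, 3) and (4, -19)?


Midpoint = ((-4+4)/2, (3+-19)/2) = (0, -8)

(0, -8)


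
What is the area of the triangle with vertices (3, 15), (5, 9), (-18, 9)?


Area = |x1(y2-y3) + x2(y3-y1) + x3(y1-y2)| / 2
= |3*(9-9) + 5*(9-15) + -18*(15-9)| / 2
= 69

69


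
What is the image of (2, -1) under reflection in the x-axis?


Reflection across x-axis: (x, y) -> (x, -y)
(2, -1) -> (2, 1)

(2, 1)


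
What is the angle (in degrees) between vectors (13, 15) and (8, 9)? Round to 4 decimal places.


dot = 13*8 + 15*9 = 239
|u| = 19.8494, |v| = 12.0416
cos(angle) = 0.9999
angle = 0.7192 degrees

0.7192 degrees


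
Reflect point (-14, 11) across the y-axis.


Reflection across y-axis: (x, y) -> (-x, y)
(-14, 11) -> (14, 11)

(14, 11)


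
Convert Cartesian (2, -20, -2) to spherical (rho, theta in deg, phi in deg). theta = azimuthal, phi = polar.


rho = sqrt(2^2 + (-20)^2 + (-2)^2) = 20.199
theta = atan2(-20, 2) = 275.7106 deg
phi = acos(-2/20.199) = 95.6824 deg

rho = 20.199, theta = 275.7106 deg, phi = 95.6824 deg


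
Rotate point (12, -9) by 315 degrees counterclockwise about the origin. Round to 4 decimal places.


x' = 12*cos(315) - -9*sin(315) = 2.1213
y' = 12*sin(315) + -9*cos(315) = -14.8492

(2.1213, -14.8492)


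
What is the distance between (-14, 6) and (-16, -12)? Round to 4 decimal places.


d = sqrt((-16--14)^2 + (-12-6)^2) = 18.1108

18.1108


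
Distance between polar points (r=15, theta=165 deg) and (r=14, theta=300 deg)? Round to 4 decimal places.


d = sqrt(r1^2 + r2^2 - 2*r1*r2*cos(t2-t1))
d = sqrt(15^2 + 14^2 - 2*15*14*cos(300-165)) = 26.7952

26.7952


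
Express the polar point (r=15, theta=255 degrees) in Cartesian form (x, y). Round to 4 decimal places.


x = 15 * cos(255) = -3.8823
y = 15 * sin(255) = -14.4889

(-3.8823, -14.4889)


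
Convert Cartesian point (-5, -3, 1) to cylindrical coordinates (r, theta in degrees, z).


r = sqrt((-5)^2 + (-3)^2) = 5.831
theta = atan2(-3, -5) = 210.9638 deg
z = 1

r = 5.831, theta = 210.9638 deg, z = 1


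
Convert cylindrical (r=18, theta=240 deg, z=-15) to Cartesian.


x = 18 * cos(240) = -9
y = 18 * sin(240) = -15.5885
z = -15

(-9, -15.5885, -15)


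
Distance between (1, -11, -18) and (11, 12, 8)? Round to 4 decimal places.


d = sqrt((11-1)^2 + (12--11)^2 + (8--18)^2) = 36.1248

36.1248


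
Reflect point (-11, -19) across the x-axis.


Reflection across x-axis: (x, y) -> (x, -y)
(-11, -19) -> (-11, 19)

(-11, 19)


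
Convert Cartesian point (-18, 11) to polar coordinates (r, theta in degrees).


r = sqrt((-18)^2 + 11^2) = 21.095
theta = atan2(11, -18) = 148.5704 degrees

r = 21.095, theta = 148.5704 degrees


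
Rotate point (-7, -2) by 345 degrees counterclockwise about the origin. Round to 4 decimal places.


x' = -7*cos(345) - -2*sin(345) = -7.2791
y' = -7*sin(345) + -2*cos(345) = -0.1201

(-7.2791, -0.1201)


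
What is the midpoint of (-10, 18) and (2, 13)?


Midpoint = ((-10+2)/2, (18+13)/2) = (-4, 15.5)

(-4, 15.5)


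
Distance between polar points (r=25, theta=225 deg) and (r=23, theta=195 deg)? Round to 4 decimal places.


d = sqrt(r1^2 + r2^2 - 2*r1*r2*cos(t2-t1))
d = sqrt(25^2 + 23^2 - 2*25*23*cos(195-225)) = 12.5726

12.5726


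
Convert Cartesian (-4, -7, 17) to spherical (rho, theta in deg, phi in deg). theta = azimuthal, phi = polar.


rho = sqrt((-4)^2 + (-7)^2 + 17^2) = 18.8149
theta = atan2(-7, -4) = 240.2551 deg
phi = acos(17/18.8149) = 25.3727 deg

rho = 18.8149, theta = 240.2551 deg, phi = 25.3727 deg


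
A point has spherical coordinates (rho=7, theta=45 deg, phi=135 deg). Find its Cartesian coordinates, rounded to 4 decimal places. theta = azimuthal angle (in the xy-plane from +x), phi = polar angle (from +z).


x = 7 * sin(135) * cos(45) = 3.5
y = 7 * sin(135) * sin(45) = 3.5
z = 7 * cos(135) = -4.9497

(3.5, 3.5, -4.9497)


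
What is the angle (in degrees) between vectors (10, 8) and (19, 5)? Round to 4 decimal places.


dot = 10*19 + 8*5 = 230
|u| = 12.8062, |v| = 19.6469
cos(angle) = 0.9141
angle = 23.9162 degrees

23.9162 degrees


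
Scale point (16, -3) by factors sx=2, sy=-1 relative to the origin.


Scaling: (x*sx, y*sy) = (16*2, -3*-1) = (32, 3)

(32, 3)


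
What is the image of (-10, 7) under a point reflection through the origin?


Reflection through origin: (x, y) -> (-x, -y)
(-10, 7) -> (10, -7)

(10, -7)


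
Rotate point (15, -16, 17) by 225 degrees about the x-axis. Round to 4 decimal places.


x' = 15
y' = -16*cos(225) - 17*sin(225) = 23.3345
z' = -16*sin(225) + 17*cos(225) = -0.7071

(15, 23.3345, -0.7071)


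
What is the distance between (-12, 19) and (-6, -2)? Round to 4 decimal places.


d = sqrt((-6--12)^2 + (-2-19)^2) = 21.8403

21.8403


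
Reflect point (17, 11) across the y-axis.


Reflection across y-axis: (x, y) -> (-x, y)
(17, 11) -> (-17, 11)

(-17, 11)


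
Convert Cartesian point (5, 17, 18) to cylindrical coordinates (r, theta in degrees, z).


r = sqrt(5^2 + 17^2) = 17.72
theta = atan2(17, 5) = 73.6105 deg
z = 18

r = 17.72, theta = 73.6105 deg, z = 18


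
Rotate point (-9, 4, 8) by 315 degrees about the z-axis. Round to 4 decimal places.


x' = -9*cos(315) - 4*sin(315) = -3.5355
y' = -9*sin(315) + 4*cos(315) = 9.1924
z' = 8

(-3.5355, 9.1924, 8)


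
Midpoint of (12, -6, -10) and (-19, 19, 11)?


Midpoint = ((12+-19)/2, (-6+19)/2, (-10+11)/2) = (-3.5, 6.5, 0.5)

(-3.5, 6.5, 0.5)


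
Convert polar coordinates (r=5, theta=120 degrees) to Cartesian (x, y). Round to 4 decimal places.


x = 5 * cos(120) = -2.5
y = 5 * sin(120) = 4.3301

(-2.5, 4.3301)


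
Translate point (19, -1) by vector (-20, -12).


Translation: (x+dx, y+dy) = (19+-20, -1+-12) = (-1, -13)

(-1, -13)


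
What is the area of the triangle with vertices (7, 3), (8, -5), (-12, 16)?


Area = |x1(y2-y3) + x2(y3-y1) + x3(y1-y2)| / 2
= |7*(-5-16) + 8*(16-3) + -12*(3--5)| / 2
= 69.5

69.5


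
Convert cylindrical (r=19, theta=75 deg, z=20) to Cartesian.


x = 19 * cos(75) = 4.9176
y = 19 * sin(75) = 18.3526
z = 20

(4.9176, 18.3526, 20)


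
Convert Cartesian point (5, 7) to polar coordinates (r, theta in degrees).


r = sqrt(5^2 + 7^2) = 8.6023
theta = atan2(7, 5) = 54.4623 degrees

r = 8.6023, theta = 54.4623 degrees


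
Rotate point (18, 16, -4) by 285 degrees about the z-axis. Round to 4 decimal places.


x' = 18*cos(285) - 16*sin(285) = 20.1136
y' = 18*sin(285) + 16*cos(285) = -13.2456
z' = -4

(20.1136, -13.2456, -4)


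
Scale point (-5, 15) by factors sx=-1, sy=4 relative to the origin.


Scaling: (x*sx, y*sy) = (-5*-1, 15*4) = (5, 60)

(5, 60)


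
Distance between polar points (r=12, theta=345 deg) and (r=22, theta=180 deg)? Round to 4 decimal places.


d = sqrt(r1^2 + r2^2 - 2*r1*r2*cos(t2-t1))
d = sqrt(12^2 + 22^2 - 2*12*22*cos(180-345)) = 33.7344

33.7344


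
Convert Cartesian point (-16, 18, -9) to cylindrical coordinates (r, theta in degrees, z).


r = sqrt((-16)^2 + 18^2) = 24.0832
theta = atan2(18, -16) = 131.6335 deg
z = -9

r = 24.0832, theta = 131.6335 deg, z = -9


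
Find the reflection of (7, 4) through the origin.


Reflection through origin: (x, y) -> (-x, -y)
(7, 4) -> (-7, -4)

(-7, -4)


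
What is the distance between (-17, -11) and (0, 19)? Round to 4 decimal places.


d = sqrt((0--17)^2 + (19--11)^2) = 34.4819

34.4819


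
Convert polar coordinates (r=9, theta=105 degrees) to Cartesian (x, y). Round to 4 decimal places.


x = 9 * cos(105) = -2.3294
y = 9 * sin(105) = 8.6933

(-2.3294, 8.6933)


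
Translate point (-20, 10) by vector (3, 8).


Translation: (x+dx, y+dy) = (-20+3, 10+8) = (-17, 18)

(-17, 18)


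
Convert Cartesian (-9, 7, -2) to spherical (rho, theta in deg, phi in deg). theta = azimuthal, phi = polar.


rho = sqrt((-9)^2 + 7^2 + (-2)^2) = 11.5758
theta = atan2(7, -9) = 142.125 deg
phi = acos(-2/11.5758) = 99.9491 deg

rho = 11.5758, theta = 142.125 deg, phi = 99.9491 deg


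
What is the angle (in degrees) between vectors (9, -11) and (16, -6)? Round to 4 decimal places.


dot = 9*16 + -11*-6 = 210
|u| = 14.2127, |v| = 17.088
cos(angle) = 0.8647
angle = 30.1545 degrees

30.1545 degrees


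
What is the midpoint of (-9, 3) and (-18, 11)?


Midpoint = ((-9+-18)/2, (3+11)/2) = (-13.5, 7)

(-13.5, 7)


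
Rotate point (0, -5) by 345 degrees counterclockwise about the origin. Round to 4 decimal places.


x' = 0*cos(345) - -5*sin(345) = -1.2941
y' = 0*sin(345) + -5*cos(345) = -4.8296

(-1.2941, -4.8296)


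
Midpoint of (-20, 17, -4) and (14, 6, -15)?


Midpoint = ((-20+14)/2, (17+6)/2, (-4+-15)/2) = (-3, 11.5, -9.5)

(-3, 11.5, -9.5)


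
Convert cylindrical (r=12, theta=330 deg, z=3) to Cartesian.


x = 12 * cos(330) = 10.3923
y = 12 * sin(330) = -6
z = 3

(10.3923, -6, 3)


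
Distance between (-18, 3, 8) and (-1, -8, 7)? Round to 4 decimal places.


d = sqrt((-1--18)^2 + (-8-3)^2 + (7-8)^2) = 20.2731

20.2731


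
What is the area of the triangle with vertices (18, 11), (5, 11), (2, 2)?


Area = |x1(y2-y3) + x2(y3-y1) + x3(y1-y2)| / 2
= |18*(11-2) + 5*(2-11) + 2*(11-11)| / 2
= 58.5

58.5


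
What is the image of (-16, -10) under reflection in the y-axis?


Reflection across y-axis: (x, y) -> (-x, y)
(-16, -10) -> (16, -10)

(16, -10)


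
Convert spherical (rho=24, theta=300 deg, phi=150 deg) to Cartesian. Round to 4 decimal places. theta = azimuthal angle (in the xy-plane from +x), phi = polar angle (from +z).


x = 24 * sin(150) * cos(300) = 6
y = 24 * sin(150) * sin(300) = -10.3923
z = 24 * cos(150) = -20.7846

(6, -10.3923, -20.7846)


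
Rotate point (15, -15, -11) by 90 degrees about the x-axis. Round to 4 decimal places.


x' = 15
y' = -15*cos(90) - -11*sin(90) = 11
z' = -15*sin(90) + -11*cos(90) = -15

(15, 11, -15)


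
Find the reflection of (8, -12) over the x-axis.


Reflection across x-axis: (x, y) -> (x, -y)
(8, -12) -> (8, 12)

(8, 12)


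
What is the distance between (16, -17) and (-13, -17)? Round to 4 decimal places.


d = sqrt((-13-16)^2 + (-17--17)^2) = 29

29


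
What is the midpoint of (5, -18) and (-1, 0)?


Midpoint = ((5+-1)/2, (-18+0)/2) = (2, -9)

(2, -9)


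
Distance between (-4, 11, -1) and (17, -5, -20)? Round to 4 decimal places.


d = sqrt((17--4)^2 + (-5-11)^2 + (-20--1)^2) = 32.5269

32.5269


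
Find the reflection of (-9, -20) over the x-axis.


Reflection across x-axis: (x, y) -> (x, -y)
(-9, -20) -> (-9, 20)

(-9, 20)


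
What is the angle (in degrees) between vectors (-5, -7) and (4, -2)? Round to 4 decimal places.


dot = -5*4 + -7*-2 = -6
|u| = 8.6023, |v| = 4.4721
cos(angle) = -0.156
angle = 98.9726 degrees

98.9726 degrees


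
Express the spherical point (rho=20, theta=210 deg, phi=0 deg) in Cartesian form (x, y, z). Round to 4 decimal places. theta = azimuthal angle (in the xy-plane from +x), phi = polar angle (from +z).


x = 20 * sin(0) * cos(210) = 0
y = 20 * sin(0) * sin(210) = 0
z = 20 * cos(0) = 20

(0, 0, 20)


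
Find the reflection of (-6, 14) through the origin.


Reflection through origin: (x, y) -> (-x, -y)
(-6, 14) -> (6, -14)

(6, -14)


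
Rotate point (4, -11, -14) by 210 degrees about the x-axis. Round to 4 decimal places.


x' = 4
y' = -11*cos(210) - -14*sin(210) = 2.5263
z' = -11*sin(210) + -14*cos(210) = 17.6244

(4, 2.5263, 17.6244)


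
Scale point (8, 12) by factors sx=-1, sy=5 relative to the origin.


Scaling: (x*sx, y*sy) = (8*-1, 12*5) = (-8, 60)

(-8, 60)


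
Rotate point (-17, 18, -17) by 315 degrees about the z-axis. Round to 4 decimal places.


x' = -17*cos(315) - 18*sin(315) = 0.7071
y' = -17*sin(315) + 18*cos(315) = 24.7487
z' = -17

(0.7071, 24.7487, -17)


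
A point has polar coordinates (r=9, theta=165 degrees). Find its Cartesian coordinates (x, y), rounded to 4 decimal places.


x = 9 * cos(165) = -8.6933
y = 9 * sin(165) = 2.3294

(-8.6933, 2.3294)


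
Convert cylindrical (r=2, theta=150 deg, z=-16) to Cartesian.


x = 2 * cos(150) = -1.7321
y = 2 * sin(150) = 1
z = -16

(-1.7321, 1, -16)


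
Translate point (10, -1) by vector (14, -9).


Translation: (x+dx, y+dy) = (10+14, -1+-9) = (24, -10)

(24, -10)


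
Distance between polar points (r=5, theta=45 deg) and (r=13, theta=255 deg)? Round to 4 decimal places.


d = sqrt(r1^2 + r2^2 - 2*r1*r2*cos(t2-t1))
d = sqrt(5^2 + 13^2 - 2*5*13*cos(255-45)) = 17.5095

17.5095


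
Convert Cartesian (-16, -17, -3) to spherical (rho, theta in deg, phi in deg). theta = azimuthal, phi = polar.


rho = sqrt((-16)^2 + (-17)^2 + (-3)^2) = 23.5372
theta = atan2(-17, -16) = 226.7357 deg
phi = acos(-3/23.5372) = 97.3227 deg

rho = 23.5372, theta = 226.7357 deg, phi = 97.3227 deg


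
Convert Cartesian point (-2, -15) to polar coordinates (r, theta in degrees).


r = sqrt((-2)^2 + (-15)^2) = 15.1327
theta = atan2(-15, -2) = 262.4054 degrees

r = 15.1327, theta = 262.4054 degrees


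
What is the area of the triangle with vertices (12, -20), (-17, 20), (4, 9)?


Area = |x1(y2-y3) + x2(y3-y1) + x3(y1-y2)| / 2
= |12*(20-9) + -17*(9--20) + 4*(-20-20)| / 2
= 260.5

260.5


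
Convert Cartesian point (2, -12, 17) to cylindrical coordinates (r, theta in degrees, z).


r = sqrt(2^2 + (-12)^2) = 12.1655
theta = atan2(-12, 2) = 279.4623 deg
z = 17

r = 12.1655, theta = 279.4623 deg, z = 17


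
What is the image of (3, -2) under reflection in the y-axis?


Reflection across y-axis: (x, y) -> (-x, y)
(3, -2) -> (-3, -2)

(-3, -2)


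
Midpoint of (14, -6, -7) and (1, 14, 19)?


Midpoint = ((14+1)/2, (-6+14)/2, (-7+19)/2) = (7.5, 4, 6)

(7.5, 4, 6)


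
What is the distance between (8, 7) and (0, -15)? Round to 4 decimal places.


d = sqrt((0-8)^2 + (-15-7)^2) = 23.4094

23.4094


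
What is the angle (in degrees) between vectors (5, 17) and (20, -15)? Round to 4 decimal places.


dot = 5*20 + 17*-15 = -155
|u| = 17.72, |v| = 25
cos(angle) = -0.3499
angle = 110.4804 degrees

110.4804 degrees


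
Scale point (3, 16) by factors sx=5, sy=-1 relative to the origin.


Scaling: (x*sx, y*sy) = (3*5, 16*-1) = (15, -16)

(15, -16)


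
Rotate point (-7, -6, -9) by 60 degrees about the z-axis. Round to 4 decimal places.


x' = -7*cos(60) - -6*sin(60) = 1.6962
y' = -7*sin(60) + -6*cos(60) = -9.0622
z' = -9

(1.6962, -9.0622, -9)


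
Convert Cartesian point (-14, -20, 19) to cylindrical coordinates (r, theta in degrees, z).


r = sqrt((-14)^2 + (-20)^2) = 24.4131
theta = atan2(-20, -14) = 235.008 deg
z = 19

r = 24.4131, theta = 235.008 deg, z = 19


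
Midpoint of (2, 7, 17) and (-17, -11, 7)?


Midpoint = ((2+-17)/2, (7+-11)/2, (17+7)/2) = (-7.5, -2, 12)

(-7.5, -2, 12)


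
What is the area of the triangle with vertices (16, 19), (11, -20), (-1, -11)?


Area = |x1(y2-y3) + x2(y3-y1) + x3(y1-y2)| / 2
= |16*(-20--11) + 11*(-11-19) + -1*(19--20)| / 2
= 256.5

256.5


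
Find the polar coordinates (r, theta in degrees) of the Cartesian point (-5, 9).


r = sqrt((-5)^2 + 9^2) = 10.2956
theta = atan2(9, -5) = 119.0546 degrees

r = 10.2956, theta = 119.0546 degrees


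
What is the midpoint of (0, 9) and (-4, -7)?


Midpoint = ((0+-4)/2, (9+-7)/2) = (-2, 1)

(-2, 1)


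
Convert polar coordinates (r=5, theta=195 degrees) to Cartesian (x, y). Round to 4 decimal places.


x = 5 * cos(195) = -4.8296
y = 5 * sin(195) = -1.2941

(-4.8296, -1.2941)


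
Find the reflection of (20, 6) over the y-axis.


Reflection across y-axis: (x, y) -> (-x, y)
(20, 6) -> (-20, 6)

(-20, 6)


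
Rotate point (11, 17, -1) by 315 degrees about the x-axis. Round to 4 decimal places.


x' = 11
y' = 17*cos(315) - -1*sin(315) = 11.3137
z' = 17*sin(315) + -1*cos(315) = -12.7279

(11, 11.3137, -12.7279)


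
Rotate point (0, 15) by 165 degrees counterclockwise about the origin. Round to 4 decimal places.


x' = 0*cos(165) - 15*sin(165) = -3.8823
y' = 0*sin(165) + 15*cos(165) = -14.4889

(-3.8823, -14.4889)


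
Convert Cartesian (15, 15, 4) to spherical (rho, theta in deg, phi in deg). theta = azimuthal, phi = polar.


rho = sqrt(15^2 + 15^2 + 4^2) = 21.587
theta = atan2(15, 15) = 45 deg
phi = acos(4/21.587) = 79.3216 deg

rho = 21.587, theta = 45 deg, phi = 79.3216 deg


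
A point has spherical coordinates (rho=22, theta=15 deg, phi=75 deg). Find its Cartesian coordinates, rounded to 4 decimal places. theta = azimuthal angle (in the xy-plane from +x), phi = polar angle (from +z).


x = 22 * sin(75) * cos(15) = 20.5263
y = 22 * sin(75) * sin(15) = 5.5
z = 22 * cos(75) = 5.694

(20.5263, 5.5, 5.694)


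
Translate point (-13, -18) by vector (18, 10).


Translation: (x+dx, y+dy) = (-13+18, -18+10) = (5, -8)

(5, -8)


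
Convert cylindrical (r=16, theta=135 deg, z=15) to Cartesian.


x = 16 * cos(135) = -11.3137
y = 16 * sin(135) = 11.3137
z = 15

(-11.3137, 11.3137, 15)


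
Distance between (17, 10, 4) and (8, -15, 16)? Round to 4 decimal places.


d = sqrt((8-17)^2 + (-15-10)^2 + (16-4)^2) = 29.1548

29.1548


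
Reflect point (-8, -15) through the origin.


Reflection through origin: (x, y) -> (-x, -y)
(-8, -15) -> (8, 15)

(8, 15)


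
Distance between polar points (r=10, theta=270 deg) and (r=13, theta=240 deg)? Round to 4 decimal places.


d = sqrt(r1^2 + r2^2 - 2*r1*r2*cos(t2-t1))
d = sqrt(10^2 + 13^2 - 2*10*13*cos(240-270)) = 6.6207

6.6207


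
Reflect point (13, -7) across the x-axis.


Reflection across x-axis: (x, y) -> (x, -y)
(13, -7) -> (13, 7)

(13, 7)


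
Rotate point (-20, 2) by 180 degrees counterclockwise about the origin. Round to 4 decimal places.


x' = -20*cos(180) - 2*sin(180) = 20
y' = -20*sin(180) + 2*cos(180) = -2

(20, -2)


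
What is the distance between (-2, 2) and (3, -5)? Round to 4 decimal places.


d = sqrt((3--2)^2 + (-5-2)^2) = 8.6023

8.6023


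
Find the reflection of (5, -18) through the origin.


Reflection through origin: (x, y) -> (-x, -y)
(5, -18) -> (-5, 18)

(-5, 18)


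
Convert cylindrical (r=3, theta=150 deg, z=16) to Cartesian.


x = 3 * cos(150) = -2.5981
y = 3 * sin(150) = 1.5
z = 16

(-2.5981, 1.5, 16)


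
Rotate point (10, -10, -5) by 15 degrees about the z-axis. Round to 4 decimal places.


x' = 10*cos(15) - -10*sin(15) = 12.2474
y' = 10*sin(15) + -10*cos(15) = -7.0711
z' = -5

(12.2474, -7.0711, -5)


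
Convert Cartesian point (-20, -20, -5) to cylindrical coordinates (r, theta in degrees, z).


r = sqrt((-20)^2 + (-20)^2) = 28.2843
theta = atan2(-20, -20) = 225 deg
z = -5

r = 28.2843, theta = 225 deg, z = -5


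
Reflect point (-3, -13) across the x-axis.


Reflection across x-axis: (x, y) -> (x, -y)
(-3, -13) -> (-3, 13)

(-3, 13)


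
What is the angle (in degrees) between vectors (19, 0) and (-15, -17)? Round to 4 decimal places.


dot = 19*-15 + 0*-17 = -285
|u| = 19, |v| = 22.6716
cos(angle) = -0.6616
angle = 131.4237 degrees

131.4237 degrees


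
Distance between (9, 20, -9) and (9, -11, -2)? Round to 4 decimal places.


d = sqrt((9-9)^2 + (-11-20)^2 + (-2--9)^2) = 31.7805

31.7805


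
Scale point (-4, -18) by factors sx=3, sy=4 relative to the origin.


Scaling: (x*sx, y*sy) = (-4*3, -18*4) = (-12, -72)

(-12, -72)


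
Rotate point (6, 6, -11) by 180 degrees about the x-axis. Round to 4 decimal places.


x' = 6
y' = 6*cos(180) - -11*sin(180) = -6
z' = 6*sin(180) + -11*cos(180) = 11

(6, -6, 11)


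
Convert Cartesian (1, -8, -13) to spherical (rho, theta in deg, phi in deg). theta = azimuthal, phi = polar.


rho = sqrt(1^2 + (-8)^2 + (-13)^2) = 15.2971
theta = atan2(-8, 1) = 277.125 deg
phi = acos(-13/15.2971) = 148.1939 deg

rho = 15.2971, theta = 277.125 deg, phi = 148.1939 deg


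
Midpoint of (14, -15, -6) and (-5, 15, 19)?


Midpoint = ((14+-5)/2, (-15+15)/2, (-6+19)/2) = (4.5, 0, 6.5)

(4.5, 0, 6.5)


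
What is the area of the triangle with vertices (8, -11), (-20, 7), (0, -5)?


Area = |x1(y2-y3) + x2(y3-y1) + x3(y1-y2)| / 2
= |8*(7--5) + -20*(-5--11) + 0*(-11-7)| / 2
= 12

12


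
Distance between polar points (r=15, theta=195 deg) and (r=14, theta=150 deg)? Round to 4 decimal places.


d = sqrt(r1^2 + r2^2 - 2*r1*r2*cos(t2-t1))
d = sqrt(15^2 + 14^2 - 2*15*14*cos(150-195)) = 11.1362

11.1362


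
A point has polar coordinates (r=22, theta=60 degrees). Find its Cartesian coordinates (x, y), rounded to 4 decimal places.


x = 22 * cos(60) = 11
y = 22 * sin(60) = 19.0526

(11, 19.0526)


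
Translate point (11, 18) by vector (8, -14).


Translation: (x+dx, y+dy) = (11+8, 18+-14) = (19, 4)

(19, 4)


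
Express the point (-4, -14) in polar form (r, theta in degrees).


r = sqrt((-4)^2 + (-14)^2) = 14.5602
theta = atan2(-14, -4) = 254.0546 degrees

r = 14.5602, theta = 254.0546 degrees


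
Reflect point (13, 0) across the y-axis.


Reflection across y-axis: (x, y) -> (-x, y)
(13, 0) -> (-13, 0)

(-13, 0)


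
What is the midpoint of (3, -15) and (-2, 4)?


Midpoint = ((3+-2)/2, (-15+4)/2) = (0.5, -5.5)

(0.5, -5.5)


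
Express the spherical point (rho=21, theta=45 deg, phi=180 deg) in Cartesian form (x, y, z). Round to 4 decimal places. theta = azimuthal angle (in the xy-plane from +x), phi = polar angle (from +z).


x = 21 * sin(180) * cos(45) = 0
y = 21 * sin(180) * sin(45) = 0
z = 21 * cos(180) = -21

(0, 0, -21)


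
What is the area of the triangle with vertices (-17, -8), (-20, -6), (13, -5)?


Area = |x1(y2-y3) + x2(y3-y1) + x3(y1-y2)| / 2
= |-17*(-6--5) + -20*(-5--8) + 13*(-8--6)| / 2
= 34.5

34.5


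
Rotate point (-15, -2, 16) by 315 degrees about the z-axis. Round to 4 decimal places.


x' = -15*cos(315) - -2*sin(315) = -12.0208
y' = -15*sin(315) + -2*cos(315) = 9.1924
z' = 16

(-12.0208, 9.1924, 16)


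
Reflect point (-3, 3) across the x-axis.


Reflection across x-axis: (x, y) -> (x, -y)
(-3, 3) -> (-3, -3)

(-3, -3)


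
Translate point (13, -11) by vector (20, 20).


Translation: (x+dx, y+dy) = (13+20, -11+20) = (33, 9)

(33, 9)


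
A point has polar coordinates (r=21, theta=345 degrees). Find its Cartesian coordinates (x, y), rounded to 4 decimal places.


x = 21 * cos(345) = 20.2844
y = 21 * sin(345) = -5.4352

(20.2844, -5.4352)


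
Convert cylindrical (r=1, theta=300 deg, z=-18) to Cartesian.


x = 1 * cos(300) = 0.5
y = 1 * sin(300) = -0.866
z = -18

(0.5, -0.866, -18)


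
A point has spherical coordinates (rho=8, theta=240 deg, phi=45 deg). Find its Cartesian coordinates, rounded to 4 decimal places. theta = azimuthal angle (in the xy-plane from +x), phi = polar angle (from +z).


x = 8 * sin(45) * cos(240) = -2.8284
y = 8 * sin(45) * sin(240) = -4.899
z = 8 * cos(45) = 5.6569

(-2.8284, -4.899, 5.6569)


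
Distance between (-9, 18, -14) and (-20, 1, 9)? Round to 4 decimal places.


d = sqrt((-20--9)^2 + (1-18)^2 + (9--14)^2) = 30.6431

30.6431


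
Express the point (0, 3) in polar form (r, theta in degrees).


r = sqrt(0^2 + 3^2) = 3
theta = atan2(3, 0) = 90 degrees

r = 3, theta = 90 degrees


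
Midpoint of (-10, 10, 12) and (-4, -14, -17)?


Midpoint = ((-10+-4)/2, (10+-14)/2, (12+-17)/2) = (-7, -2, -2.5)

(-7, -2, -2.5)


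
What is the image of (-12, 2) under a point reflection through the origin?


Reflection through origin: (x, y) -> (-x, -y)
(-12, 2) -> (12, -2)

(12, -2)


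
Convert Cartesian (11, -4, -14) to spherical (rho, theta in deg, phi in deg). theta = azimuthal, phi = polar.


rho = sqrt(11^2 + (-4)^2 + (-14)^2) = 18.2483
theta = atan2(-4, 11) = 340.0169 deg
phi = acos(-14/18.2483) = 140.1027 deg

rho = 18.2483, theta = 340.0169 deg, phi = 140.1027 deg


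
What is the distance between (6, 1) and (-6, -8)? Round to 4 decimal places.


d = sqrt((-6-6)^2 + (-8-1)^2) = 15

15


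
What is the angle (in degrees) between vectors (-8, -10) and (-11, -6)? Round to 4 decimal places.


dot = -8*-11 + -10*-6 = 148
|u| = 12.8062, |v| = 12.53
cos(angle) = 0.9223
angle = 22.7297 degrees

22.7297 degrees


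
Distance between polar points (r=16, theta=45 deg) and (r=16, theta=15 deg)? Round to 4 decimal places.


d = sqrt(r1^2 + r2^2 - 2*r1*r2*cos(t2-t1))
d = sqrt(16^2 + 16^2 - 2*16*16*cos(15-45)) = 8.2822

8.2822


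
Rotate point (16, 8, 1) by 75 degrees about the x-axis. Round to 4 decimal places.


x' = 16
y' = 8*cos(75) - 1*sin(75) = 1.1046
z' = 8*sin(75) + 1*cos(75) = 7.9862

(16, 1.1046, 7.9862)


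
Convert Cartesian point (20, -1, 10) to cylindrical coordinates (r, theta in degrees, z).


r = sqrt(20^2 + (-1)^2) = 20.025
theta = atan2(-1, 20) = 357.1376 deg
z = 10

r = 20.025, theta = 357.1376 deg, z = 10


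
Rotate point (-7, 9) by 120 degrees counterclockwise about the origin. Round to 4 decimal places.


x' = -7*cos(120) - 9*sin(120) = -4.2942
y' = -7*sin(120) + 9*cos(120) = -10.5622

(-4.2942, -10.5622)


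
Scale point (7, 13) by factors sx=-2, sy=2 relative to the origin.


Scaling: (x*sx, y*sy) = (7*-2, 13*2) = (-14, 26)

(-14, 26)


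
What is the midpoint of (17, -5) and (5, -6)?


Midpoint = ((17+5)/2, (-5+-6)/2) = (11, -5.5)

(11, -5.5)


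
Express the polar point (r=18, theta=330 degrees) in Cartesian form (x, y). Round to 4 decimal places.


x = 18 * cos(330) = 15.5885
y = 18 * sin(330) = -9

(15.5885, -9)


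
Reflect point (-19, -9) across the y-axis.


Reflection across y-axis: (x, y) -> (-x, y)
(-19, -9) -> (19, -9)

(19, -9)
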